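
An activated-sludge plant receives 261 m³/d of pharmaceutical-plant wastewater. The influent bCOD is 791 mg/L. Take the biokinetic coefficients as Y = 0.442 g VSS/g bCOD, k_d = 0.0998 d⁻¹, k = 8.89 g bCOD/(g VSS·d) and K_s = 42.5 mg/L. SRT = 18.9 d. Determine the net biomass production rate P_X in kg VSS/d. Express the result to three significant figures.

P_X ≈ 31.5 kg VSS/d

Effluent substrate depends only on kinetics and SRT: S = K_s(1 + k_d θ_c) / [θ_c(Yk − k_d) − 1] = 42.5 × (1 + 0.0998 × 18.9) / [18.9 × (0.442 × 8.89 − 0.0998) − 1] = 122.7 / 71.38 = 1.718 mg/L.
Correct the yield for decay: Y_obs = Y/(1 + k_d θ_c) = 0.442 / (1 + 0.0998 × 18.9) = 0.442 / 2.886 = 0.1531.
ΔS = 791 − 1.72 = 789.3 mg/L, so the substrate removal rate is 261 × 789.3/1000 = 206.0 kg bCOD/d.
Net biomass production P_X = Y_obs × Q·(S₀ − S) = 0.1531 × 206.0 = 31.55 kg VSS/d.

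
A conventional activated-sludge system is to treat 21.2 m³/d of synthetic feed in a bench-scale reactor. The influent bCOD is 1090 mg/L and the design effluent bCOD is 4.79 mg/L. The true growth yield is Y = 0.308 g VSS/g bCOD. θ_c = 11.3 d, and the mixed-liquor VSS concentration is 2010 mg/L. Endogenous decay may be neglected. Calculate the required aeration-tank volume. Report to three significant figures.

V ≈ 39.8 m³

Biomass mass balance (decay neglected): V·X = Y·Q·(S₀ − S)·θ_c, so V = 0.308 × 21.2 × (1090 − 4.79) × 11.3 / 2010 = 39.84 m³.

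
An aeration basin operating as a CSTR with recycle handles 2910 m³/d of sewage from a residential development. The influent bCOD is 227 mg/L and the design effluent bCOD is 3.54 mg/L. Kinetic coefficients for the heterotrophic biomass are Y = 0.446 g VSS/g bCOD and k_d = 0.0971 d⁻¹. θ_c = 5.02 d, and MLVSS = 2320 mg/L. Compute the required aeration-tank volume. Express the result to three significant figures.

Steady-state biomass mass balance: V·X·(1 + k_d·θ_c) = Y·Q·(S₀ − S)·θ_c, so V = 0.446 × 2910 × (227 − 3.54) × 5.02 / [2320 × (1 + 0.0971 × 5.02)] = 1.46×10^6 / 3451 = 421.9 m³.

V ≈ 422 m³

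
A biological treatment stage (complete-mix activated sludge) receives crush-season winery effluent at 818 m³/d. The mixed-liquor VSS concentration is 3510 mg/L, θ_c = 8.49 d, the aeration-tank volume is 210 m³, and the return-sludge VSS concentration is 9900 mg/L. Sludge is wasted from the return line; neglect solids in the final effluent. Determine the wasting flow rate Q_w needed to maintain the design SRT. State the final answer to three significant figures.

Q_w ≈ 8.77 m³/d

θ_c = V·X/(Q_w·X_r) when wasting from the recycle, so Q_w = V·X/(θ_c·X_r) = 210.0 × 3510 / (8.49 × 9900) = 8.770 m³/d.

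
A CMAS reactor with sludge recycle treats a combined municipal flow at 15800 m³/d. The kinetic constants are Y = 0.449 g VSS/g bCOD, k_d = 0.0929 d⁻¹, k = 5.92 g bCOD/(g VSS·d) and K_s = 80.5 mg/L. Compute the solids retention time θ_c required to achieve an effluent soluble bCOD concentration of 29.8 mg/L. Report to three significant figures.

θ_c ≈ 1.60 d

From 1/θ_c = Y·k·S/(K_s + S) − k_d: Y·k·S/(K_s+S) = 0.449 × 5.92 × 29.8 / (80.5 + 29.8) = 0.7181 d⁻¹.
Then 1/θ_c = μ − k_d = 0.7181 − 0.0929 = 0.6252 d⁻¹, giving θ_c = 1.599 d.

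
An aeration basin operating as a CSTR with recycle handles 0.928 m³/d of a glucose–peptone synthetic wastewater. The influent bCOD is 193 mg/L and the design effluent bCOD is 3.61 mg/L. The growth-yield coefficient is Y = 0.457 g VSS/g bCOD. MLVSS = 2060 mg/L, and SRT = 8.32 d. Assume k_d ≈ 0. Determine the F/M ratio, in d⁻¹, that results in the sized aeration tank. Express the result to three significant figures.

F/M ≈ 0.268 d⁻¹

Biomass mass balance (decay neglected): V·X = Y·Q·(S₀ − S)·θ_c, so V = 0.457 × 0.928 × (193 − 3.61) × 8.32 / 2060 = 0.3244 m³.
Food-to-microorganism ratio F/M = Q S₀ / (V X) = 0.928 × 193 / (0.3244 × 2060) = 0.2680 d⁻¹.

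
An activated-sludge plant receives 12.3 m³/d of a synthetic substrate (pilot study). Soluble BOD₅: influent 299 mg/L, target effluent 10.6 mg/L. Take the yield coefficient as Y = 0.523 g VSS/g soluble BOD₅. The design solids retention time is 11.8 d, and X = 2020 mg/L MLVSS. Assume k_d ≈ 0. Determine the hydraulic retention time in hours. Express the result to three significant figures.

τ ≈ 21.1 h

With k_d = 0 the design equation reduces to V = Y Q (S₀−S) θ_c / X = 0.523 × 12.3 × (299 − 10.6) × 11.8 / 2020 = 10.84 m³.
HRT = V/Q = 10.84 m³ / 12.3 m³·d⁻¹ = 0.8811 d × 24 = 21.15 h.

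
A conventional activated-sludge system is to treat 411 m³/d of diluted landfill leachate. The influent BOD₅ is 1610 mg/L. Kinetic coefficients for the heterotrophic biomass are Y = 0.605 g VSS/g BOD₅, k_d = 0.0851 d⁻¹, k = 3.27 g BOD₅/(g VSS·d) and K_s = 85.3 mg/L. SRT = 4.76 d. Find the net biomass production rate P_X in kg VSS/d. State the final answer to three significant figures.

Effluent substrate depends only on kinetics and SRT: S = K_s(1 + k_d θ_c) / [θ_c(Yk − k_d) − 1] = 85.3 × (1 + 0.0851 × 4.76) / [4.76 × (0.605 × 3.27 − 0.0851) − 1] = 119.9 / 8.012 = 14.96 mg/L.
Correct the yield for decay: Y_obs = Y/(1 + k_d θ_c) = 0.605 / (1 + 0.0851 × 4.76) = 0.605 / 1.405 = 0.4306.
ΔS = 1610 − 15.0 = 1595 mg/L, so the substrate removal rate is 411 × 1595/1000 = 655.5 kg BOD₅/d.
P_X = Y_obs · Q(S₀ − S) = 0.4306 × 655.5 = 282.3 kg VSS/d.

P_X ≈ 282 kg VSS/d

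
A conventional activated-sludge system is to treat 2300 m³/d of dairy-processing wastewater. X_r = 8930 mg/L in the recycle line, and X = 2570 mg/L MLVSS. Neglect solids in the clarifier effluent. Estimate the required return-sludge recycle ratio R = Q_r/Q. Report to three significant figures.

Mass balance around the secondary clarifier (neglecting effluent solids): R = X / (X_r − X) = 2570 / (8930 − 2570) = 0.4041.

R ≈ 0.404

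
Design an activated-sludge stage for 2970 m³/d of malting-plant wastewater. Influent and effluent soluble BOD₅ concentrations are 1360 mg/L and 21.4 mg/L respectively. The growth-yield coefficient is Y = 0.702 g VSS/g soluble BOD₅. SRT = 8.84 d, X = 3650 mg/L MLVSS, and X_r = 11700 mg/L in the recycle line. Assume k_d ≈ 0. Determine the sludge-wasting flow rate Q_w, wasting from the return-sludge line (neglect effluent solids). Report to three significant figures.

With k_d = 0 the design equation reduces to V = Y Q (S₀−S) θ_c / X = 0.702 × 2970 × (1360 − 21.4) × 8.84 / 3650 = 6759 m³.
Q_w = (V·X)/(θ_c X_r) = 6759 × 3650 / (8.84 × 11700) = 238.5 m³/d.

Q_w ≈ 239 m³/d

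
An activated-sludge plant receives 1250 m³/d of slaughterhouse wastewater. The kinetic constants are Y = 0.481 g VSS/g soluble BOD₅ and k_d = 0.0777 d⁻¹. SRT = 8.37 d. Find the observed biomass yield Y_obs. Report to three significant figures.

Y_obs ≈ 0.291 g VSS/g soluble BOD₅

The observed yield is Y_obs = Y/(1 + k_d·θ_c) = 0.481 / (1 + 0.0777 × 8.37) = 0.481 / 1.650 = 0.2915 g VSS per g soluble BOD₅ removed.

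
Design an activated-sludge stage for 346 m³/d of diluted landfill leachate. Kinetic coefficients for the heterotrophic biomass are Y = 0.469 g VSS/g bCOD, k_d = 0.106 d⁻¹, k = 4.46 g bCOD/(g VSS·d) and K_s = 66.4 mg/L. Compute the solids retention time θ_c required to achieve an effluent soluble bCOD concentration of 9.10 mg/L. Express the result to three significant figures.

Specific growth rate at S = 9.10 mg/L: μ = YkS/(K_s+S) = 0.469·4.46·9.10/(66.4+9.10) = 0.2521 d⁻¹.
1/θ_c = 0.2521 − 0.106 = 0.1461 d⁻¹, so θ_c = 6.844 d.

θ_c ≈ 6.84 d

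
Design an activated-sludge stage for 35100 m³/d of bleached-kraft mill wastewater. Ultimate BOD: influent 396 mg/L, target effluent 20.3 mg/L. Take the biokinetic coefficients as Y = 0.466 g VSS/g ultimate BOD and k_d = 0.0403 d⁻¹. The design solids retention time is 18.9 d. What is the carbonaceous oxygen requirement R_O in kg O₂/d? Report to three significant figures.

R_O ≈ 8230 kg O₂/d

Y_obs = Y / (1 + k_d θ_c) = 0.466 / (1 + 0.0403 × 18.9) = 0.466 / 1.762 = 0.2645.
Q·(S₀ − S) = 35100 × (396 − 20.3) × 10⁻³ = 13187 kg/d removed.
Net sludge production P_X = 0.2645 × 13187 = 3488 kg VSS/d.
R_O = Q·ΔS − 1.42 P_X = 13187 − 4953 = 8234 kg O₂/d.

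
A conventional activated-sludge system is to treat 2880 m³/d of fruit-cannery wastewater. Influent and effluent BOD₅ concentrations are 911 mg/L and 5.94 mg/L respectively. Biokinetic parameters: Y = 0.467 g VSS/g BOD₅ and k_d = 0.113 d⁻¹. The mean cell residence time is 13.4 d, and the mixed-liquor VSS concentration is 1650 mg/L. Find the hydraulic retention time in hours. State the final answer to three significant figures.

Steady-state biomass mass balance: V·X·(1 + k_d·θ_c) = Y·Q·(S₀ − S)·θ_c, so V = 0.467 × 2880 × (911 − 5.94) × 13.4 / [1650 × (1 + 0.113 × 13.4)] = 1.63×10^7 / 4148 = 3932 m³.
Hydraulic retention time τ = V/Q = 3932 / 2880 = 1.365 d = 32.77 h.

τ ≈ 32.8 h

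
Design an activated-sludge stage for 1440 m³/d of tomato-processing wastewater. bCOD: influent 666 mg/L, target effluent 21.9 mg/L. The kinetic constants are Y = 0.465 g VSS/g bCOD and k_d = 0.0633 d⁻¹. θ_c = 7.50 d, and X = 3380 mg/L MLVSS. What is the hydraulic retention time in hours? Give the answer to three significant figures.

τ ≈ 10.8 h

From the SRT design equation V = Y Q (S₀−S) θ_c / [X (1 + k_d θ_c)] = 0.465 × 1440 × (666 − 21.9) × 7.50 / [3380 × (1 + 0.0633 × 7.50)] = 3.23×10^6 / 4985 = 648.9 m³.
Hydraulic retention time τ = V/Q = 648.9 / 1440 = 0.4506 d = 10.82 h.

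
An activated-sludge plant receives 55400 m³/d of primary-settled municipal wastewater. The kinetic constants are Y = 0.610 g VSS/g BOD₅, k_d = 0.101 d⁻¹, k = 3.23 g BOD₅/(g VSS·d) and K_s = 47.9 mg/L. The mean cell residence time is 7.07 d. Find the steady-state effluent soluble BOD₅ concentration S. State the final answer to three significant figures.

From the Monod/SRT balance for a CMAS, S = K_s·(1+k_d θ_c)/[θ_c·(Y k − k_d) − 1] = 47.9 × (1 + 0.101 × 7.07) / [7.07 × (0.610 × 3.23 − 0.101) − 1] = 82.10 / 12.22 = 6.721 mg/L.

S ≈ 6.72 mg/L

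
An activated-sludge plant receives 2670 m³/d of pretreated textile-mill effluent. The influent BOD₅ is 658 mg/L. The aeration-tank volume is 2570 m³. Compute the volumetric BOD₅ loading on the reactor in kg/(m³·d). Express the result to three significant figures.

L_v ≈ 0.684 kg BOD₅/(m³·d)

L_v = Q S₀ / V = 2670 × 658 × 10⁻³ / 2570 = 0.6836 kg/(m³·d).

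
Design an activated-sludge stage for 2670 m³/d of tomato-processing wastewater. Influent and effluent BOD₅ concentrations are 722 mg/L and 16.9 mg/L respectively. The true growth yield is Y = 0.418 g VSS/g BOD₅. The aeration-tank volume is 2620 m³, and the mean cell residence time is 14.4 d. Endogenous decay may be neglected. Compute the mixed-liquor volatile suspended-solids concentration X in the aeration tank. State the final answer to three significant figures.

Without decay, X = Y Q (S₀−S) θ_c / V = 0.418 × 2670 × (722 − 16.9) × 14.4 / 2620 = 4325 mg/L.

X ≈ 4330 mg/L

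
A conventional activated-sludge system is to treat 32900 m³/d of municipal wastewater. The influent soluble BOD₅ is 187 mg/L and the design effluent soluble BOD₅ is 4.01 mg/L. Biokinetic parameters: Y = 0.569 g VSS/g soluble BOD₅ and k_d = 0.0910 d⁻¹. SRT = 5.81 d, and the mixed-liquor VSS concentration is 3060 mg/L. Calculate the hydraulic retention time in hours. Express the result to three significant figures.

Rearranging the biomass balance for a CMAS with decay, V = Y·Q·ΔS·θ_c / [X·(1+k_d θ_c)] = 0.569 × 32900 × (187 − 4.01) × 5.81 / [3060 × (1 + 0.0910 × 5.81)] = 1.99×10^7 / 4678 = 4255 m³.
HRT = V/Q = 4255 m³ / 32900 m³·d⁻¹ = 0.1293 d × 24 = 3.104 h.

τ ≈ 3.10 h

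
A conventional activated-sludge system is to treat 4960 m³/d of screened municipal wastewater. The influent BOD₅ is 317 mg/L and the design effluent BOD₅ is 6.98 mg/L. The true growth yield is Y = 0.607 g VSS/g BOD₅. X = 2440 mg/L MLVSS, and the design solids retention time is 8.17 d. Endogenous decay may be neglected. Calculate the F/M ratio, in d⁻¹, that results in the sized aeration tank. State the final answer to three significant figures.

V·X = Y·Q·ΔS·θ_c gives V = 0.607 × 4960 × (317 − 6.98) × 8.17 / 2440 = 3125 m³.
F/M = applied load / biomass = Q·S₀/(V·X) = 4960 × 317 / (3125 × 2440) = 0.2062 d⁻¹.

F/M ≈ 0.206 d⁻¹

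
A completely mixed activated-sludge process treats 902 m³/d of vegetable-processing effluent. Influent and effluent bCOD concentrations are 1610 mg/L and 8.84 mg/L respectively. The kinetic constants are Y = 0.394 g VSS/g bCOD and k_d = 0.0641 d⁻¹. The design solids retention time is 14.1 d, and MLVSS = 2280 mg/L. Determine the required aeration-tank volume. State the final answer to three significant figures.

Steady-state biomass mass balance: V·X·(1 + k_d·θ_c) = Y·Q·(S₀ − S)·θ_c, so V = 0.394 × 902 × (1610 − 8.84) × 14.1 / [2280 × (1 + 0.0641 × 14.1)] = 8.02×10^6 / 4341 = 1848 m³.

V ≈ 1850 m³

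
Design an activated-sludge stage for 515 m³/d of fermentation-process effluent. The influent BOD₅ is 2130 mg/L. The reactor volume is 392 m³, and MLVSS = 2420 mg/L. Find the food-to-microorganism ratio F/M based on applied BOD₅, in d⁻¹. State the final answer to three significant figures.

F/M ≈ 1.16 d⁻¹

Food-to-microorganism ratio F/M = Q S₀ / (V X) = 515 × 2130 / (392.0 × 2420) = 1.156 d⁻¹.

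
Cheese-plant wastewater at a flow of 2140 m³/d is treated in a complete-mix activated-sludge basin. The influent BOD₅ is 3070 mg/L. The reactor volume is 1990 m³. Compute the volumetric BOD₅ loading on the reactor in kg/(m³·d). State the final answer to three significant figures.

L_v = Q S₀ / V = 2140 × 3070 × 10⁻³ / 1990 = 3.301 kg/(m³·d).

L_v ≈ 3.30 kg BOD₅/(m³·d)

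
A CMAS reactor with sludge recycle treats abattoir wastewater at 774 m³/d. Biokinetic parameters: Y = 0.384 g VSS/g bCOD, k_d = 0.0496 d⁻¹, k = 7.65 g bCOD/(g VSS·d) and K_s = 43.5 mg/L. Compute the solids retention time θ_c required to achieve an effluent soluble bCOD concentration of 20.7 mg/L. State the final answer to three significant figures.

At the target effluent, Y k S/(K_s+S) = 0.384×7.65×20.7/64.20 = 0.9472 d⁻¹.
1/θ_c = 0.9472 − 0.0496 = 0.8976 d⁻¹, so θ_c = 1.114 d.

θ_c ≈ 1.11 d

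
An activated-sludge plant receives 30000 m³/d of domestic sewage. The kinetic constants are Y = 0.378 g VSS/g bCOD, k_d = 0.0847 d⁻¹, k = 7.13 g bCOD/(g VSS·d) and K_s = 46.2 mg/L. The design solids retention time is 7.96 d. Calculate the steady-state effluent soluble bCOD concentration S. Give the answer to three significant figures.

From the Monod/SRT balance for a CMAS, S = K_s·(1+k_d θ_c)/[θ_c·(Y k − k_d) − 1] = 46.2 × (1 + 0.0847 × 7.96) / [7.96 × (0.378 × 7.13 − 0.0847) − 1] = 77.35 / 19.78 = 3.911 mg/L.

S ≈ 3.91 mg/L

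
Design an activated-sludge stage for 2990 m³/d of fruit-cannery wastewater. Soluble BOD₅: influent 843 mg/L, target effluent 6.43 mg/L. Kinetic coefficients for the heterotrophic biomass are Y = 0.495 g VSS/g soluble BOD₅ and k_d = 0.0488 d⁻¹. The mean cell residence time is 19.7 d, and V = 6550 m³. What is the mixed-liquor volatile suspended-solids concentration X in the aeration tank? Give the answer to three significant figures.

From V·X·(1 + k_d·θ_c) = Y·Q·(S₀ − S)·θ_c: X = 0.495 × 2990 × (843 − 6.43) × 19.7 / [6550 × (1 + 0.0488 × 19.7)] = 1899 mg/L.

X ≈ 1900 mg/L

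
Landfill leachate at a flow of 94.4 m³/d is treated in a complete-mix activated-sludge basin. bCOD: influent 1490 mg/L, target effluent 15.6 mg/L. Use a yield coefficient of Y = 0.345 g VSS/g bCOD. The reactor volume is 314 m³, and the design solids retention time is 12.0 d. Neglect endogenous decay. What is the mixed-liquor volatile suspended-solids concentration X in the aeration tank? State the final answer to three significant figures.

Without decay, X = Y Q (S₀−S) θ_c / V = 0.345 × 94.4 × (1490 − 15.6) × 12.0 / 314 = 1835 mg/L.

X ≈ 1840 mg/L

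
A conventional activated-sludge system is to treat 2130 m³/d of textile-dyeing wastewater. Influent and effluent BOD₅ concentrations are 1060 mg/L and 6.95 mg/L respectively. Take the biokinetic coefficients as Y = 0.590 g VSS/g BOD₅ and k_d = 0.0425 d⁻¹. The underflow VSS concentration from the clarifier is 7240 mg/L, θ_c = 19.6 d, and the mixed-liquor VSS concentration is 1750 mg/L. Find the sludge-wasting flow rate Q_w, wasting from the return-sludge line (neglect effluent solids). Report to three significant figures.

Q_w ≈ 99.7 m³/d

Steady-state biomass mass balance: V·X·(1 + k_d·θ_c) = Y·Q·(S₀ − S)·θ_c, so V = 0.590 × 2130 × (1060 − 6.95) × 19.6 / [1750 × (1 + 0.0425 × 19.6)] = 2.59×10^7 / 3208 = 8086 m³.
θ_c = V·X/(Q_w·X_r) when wasting from the recycle, so Q_w = V·X/(θ_c·X_r) = 8086 × 1750 / (19.6 × 7240) = 99.72 m³/d.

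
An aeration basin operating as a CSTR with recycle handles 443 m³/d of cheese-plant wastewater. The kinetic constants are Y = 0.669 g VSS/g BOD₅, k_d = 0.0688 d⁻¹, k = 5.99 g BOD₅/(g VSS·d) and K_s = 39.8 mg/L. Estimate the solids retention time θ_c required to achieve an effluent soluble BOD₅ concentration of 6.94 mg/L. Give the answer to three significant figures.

Specific growth rate at S = 6.94 mg/L: μ = YkS/(K_s+S) = 0.669·5.99·6.94/(39.8+6.94) = 0.5950 d⁻¹.
1/θ_c = 0.5950 − 0.0688 = 0.5262 d⁻¹, so θ_c = 1.900 d.

θ_c ≈ 1.90 d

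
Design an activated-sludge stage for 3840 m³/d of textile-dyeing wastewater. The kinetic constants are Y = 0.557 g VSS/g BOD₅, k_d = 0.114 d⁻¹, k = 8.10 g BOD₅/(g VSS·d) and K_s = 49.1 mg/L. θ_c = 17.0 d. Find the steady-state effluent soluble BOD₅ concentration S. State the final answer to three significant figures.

S ≈ 1.96 mg/L

From the Monod/SRT balance for a CMAS, S = K_s·(1+k_d θ_c)/[θ_c·(Y k − k_d) − 1] = 49.1 × (1 + 0.114 × 17.0) / [17.0 × (0.557 × 8.10 − 0.114) − 1] = 144.3 / 73.76 = 1.956 mg/L.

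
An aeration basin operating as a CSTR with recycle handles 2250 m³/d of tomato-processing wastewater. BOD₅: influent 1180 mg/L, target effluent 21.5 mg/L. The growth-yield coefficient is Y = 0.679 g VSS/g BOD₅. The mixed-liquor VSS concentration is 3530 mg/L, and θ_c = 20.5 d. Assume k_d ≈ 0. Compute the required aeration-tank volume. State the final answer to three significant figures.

V ≈ 10300 m³

Biomass mass balance (decay neglected): V·X = Y·Q·(S₀ − S)·θ_c, so V = 0.679 × 2250 × (1180 − 21.5) × 20.5 / 3530 = 10278 m³.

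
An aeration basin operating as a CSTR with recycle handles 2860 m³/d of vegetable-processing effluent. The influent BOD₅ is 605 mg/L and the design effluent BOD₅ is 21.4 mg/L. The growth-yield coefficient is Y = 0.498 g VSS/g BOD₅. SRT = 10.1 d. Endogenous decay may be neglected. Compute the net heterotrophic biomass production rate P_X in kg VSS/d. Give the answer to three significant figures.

No decay correction is needed, so Y_obs = Y = 0.498.
Mass of BOD₅ removed per day: Q(S₀ − S) = 2860 × 583.6 g/m³ = 1669 kg/d.
So the net sludge growth is P_X = 0.4980 × 1669 = 831.2 kg VSS/d.

P_X ≈ 831 kg VSS/d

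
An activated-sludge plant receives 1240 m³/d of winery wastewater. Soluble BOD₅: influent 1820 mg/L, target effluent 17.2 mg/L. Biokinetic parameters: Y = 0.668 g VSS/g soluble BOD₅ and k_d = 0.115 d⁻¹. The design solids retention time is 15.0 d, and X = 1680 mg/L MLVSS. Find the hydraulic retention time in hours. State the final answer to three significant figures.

From the SRT design equation V = Y Q (S₀−S) θ_c / [X (1 + k_d θ_c)] = 0.668 × 1240 × (1820 − 17.2) × 15.0 / [1680 × (1 + 0.115 × 15.0)] = 2.24×10^7 / 4578 = 4893 m³.
HRT = V/Q = 4893 m³ / 1240 m³·d⁻¹ = 3.946 d × 24 = 94.70 h.

τ ≈ 94.7 h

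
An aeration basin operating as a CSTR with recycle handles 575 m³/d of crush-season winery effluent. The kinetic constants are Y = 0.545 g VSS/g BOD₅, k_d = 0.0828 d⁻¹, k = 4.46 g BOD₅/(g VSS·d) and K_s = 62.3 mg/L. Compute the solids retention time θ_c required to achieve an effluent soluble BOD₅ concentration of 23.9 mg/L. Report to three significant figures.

θ_c ≈ 1.69 d

At the target effluent, Y k S/(K_s+S) = 0.545×4.46×23.9/86.20 = 0.6739 d⁻¹.
1/θ_c = 0.6739 − 0.0828 = 0.5911 d⁻¹, so θ_c = 1.692 d.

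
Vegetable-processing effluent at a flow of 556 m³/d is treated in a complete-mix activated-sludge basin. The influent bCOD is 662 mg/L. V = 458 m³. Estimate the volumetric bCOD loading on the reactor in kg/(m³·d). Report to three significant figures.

L_v = Q S₀ / V = 556 × 662 × 10⁻³ / 458.0 = 0.8037 kg/(m³·d).

L_v ≈ 0.804 kg bCOD/(m³·d)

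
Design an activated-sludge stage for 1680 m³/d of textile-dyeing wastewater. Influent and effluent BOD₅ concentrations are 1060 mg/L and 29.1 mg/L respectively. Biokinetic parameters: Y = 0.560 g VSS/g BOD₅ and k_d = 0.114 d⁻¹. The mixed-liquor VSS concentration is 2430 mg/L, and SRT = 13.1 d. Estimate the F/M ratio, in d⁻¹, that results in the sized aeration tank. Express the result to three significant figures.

F/M ≈ 0.349 d⁻¹

Rearranging the biomass balance for a CMAS with decay, V = Y·Q·ΔS·θ_c / [X·(1+k_d θ_c)] = 0.560 × 1680 × (1060 − 29.1) × 13.1 / [2430 × (1 + 0.114 × 13.1)] = 1.27×10^7 / 6059 = 2097 m³.
F/M = applied load / biomass = Q·S₀/(V·X) = 1680 × 1060 / (2097 × 2430) = 0.3495 d⁻¹.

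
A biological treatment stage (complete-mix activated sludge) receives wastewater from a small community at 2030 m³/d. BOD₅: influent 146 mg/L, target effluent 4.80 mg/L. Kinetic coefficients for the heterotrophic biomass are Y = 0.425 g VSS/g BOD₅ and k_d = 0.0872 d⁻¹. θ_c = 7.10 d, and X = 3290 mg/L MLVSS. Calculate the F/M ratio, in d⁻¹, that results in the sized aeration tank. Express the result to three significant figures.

F/M ≈ 0.555 d⁻¹

Rearranging the biomass balance for a CMAS with decay, V = Y·Q·ΔS·θ_c / [X·(1+k_d θ_c)] = 0.425 × 2030 × (146 − 4.80) × 7.10 / [3290 × (1 + 0.0872 × 7.10)] = 8.65×10^5 / 5327 = 162.4 m³.
F/M = applied load / biomass = Q·S₀/(V·X) = 2030 × 146 / (162.4 × 3290) = 0.5548 d⁻¹.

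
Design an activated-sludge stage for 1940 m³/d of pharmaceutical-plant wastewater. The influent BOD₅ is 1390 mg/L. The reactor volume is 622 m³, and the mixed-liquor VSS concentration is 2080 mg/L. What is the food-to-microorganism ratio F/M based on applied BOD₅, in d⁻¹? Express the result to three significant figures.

F/M = Q·S₀ / (V·X) = 1940 × 1390 / (622.0 × 2080) = 2.084 g BOD₅·(g VSS·d)⁻¹.

F/M ≈ 2.08 d⁻¹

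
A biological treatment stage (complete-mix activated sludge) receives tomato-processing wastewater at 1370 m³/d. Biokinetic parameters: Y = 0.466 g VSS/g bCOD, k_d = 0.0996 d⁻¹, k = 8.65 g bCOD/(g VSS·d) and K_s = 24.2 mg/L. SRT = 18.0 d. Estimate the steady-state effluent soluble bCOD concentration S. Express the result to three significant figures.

For a completely mixed reactor with recycle the Lawrence–McCarty relation gives S = K_s·(1 + k_d·θ_c) / [θ_c·(Y·k − k_d) − 1] = 24.2 × (1 + 0.0996 × 18.0) / [18.0 × (0.466 × 8.65 − 0.0996) − 1] = 67.59 / 69.76 = 0.9688 mg/L.

S ≈ 0.969 mg/L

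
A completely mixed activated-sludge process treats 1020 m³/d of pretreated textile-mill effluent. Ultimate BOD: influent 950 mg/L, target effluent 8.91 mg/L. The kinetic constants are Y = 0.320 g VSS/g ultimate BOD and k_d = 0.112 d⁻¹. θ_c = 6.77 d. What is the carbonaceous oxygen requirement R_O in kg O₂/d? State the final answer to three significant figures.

R_O ≈ 712 kg O₂/d

Y_obs = Y / (1 + k_d θ_c) = 0.320 / (1 + 0.112 × 6.77) = 0.320 / 1.758 = 0.1820.
Substrate removed = Q·(S₀ − S) = 1020 m³/d × (950 − 8.91) g/m³ = 9.6×10^5 g/d = 959.9 kg/d.
Net sludge production P_X = 0.1820 × 959.9 = 174.7 kg VSS/d.
R_O = Q·ΔS − 1.42 P_X = 959.9 − 248.1 = 711.8 kg O₂/d.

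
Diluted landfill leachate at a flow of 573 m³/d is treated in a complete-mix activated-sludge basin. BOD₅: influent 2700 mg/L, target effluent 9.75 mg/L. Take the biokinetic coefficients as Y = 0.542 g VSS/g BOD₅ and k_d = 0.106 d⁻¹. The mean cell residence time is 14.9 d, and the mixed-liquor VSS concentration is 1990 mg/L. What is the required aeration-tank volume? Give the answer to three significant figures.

V ≈ 2430 m³

Rearranging the biomass balance for a CMAS with decay, V = Y·Q·ΔS·θ_c / [X·(1+k_d θ_c)] = 0.542 × 573 × (2700 − 9.75) × 14.9 / [1990 × (1 + 0.106 × 14.9)] = 1.24×10^7 / 5133 = 2425 m³.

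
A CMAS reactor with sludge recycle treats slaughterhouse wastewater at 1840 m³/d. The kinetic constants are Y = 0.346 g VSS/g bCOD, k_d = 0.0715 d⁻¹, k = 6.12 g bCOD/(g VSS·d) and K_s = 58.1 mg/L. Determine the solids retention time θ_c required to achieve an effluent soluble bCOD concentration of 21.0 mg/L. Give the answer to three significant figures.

θ_c ≈ 2.04 d

At the target effluent, Y k S/(K_s+S) = 0.346×6.12×21.0/79.10 = 0.5622 d⁻¹.
θ_c = 1/(μ − k_d) = 1/(0.5622 − 0.0715) = 1/0.4907 = 2.038 d.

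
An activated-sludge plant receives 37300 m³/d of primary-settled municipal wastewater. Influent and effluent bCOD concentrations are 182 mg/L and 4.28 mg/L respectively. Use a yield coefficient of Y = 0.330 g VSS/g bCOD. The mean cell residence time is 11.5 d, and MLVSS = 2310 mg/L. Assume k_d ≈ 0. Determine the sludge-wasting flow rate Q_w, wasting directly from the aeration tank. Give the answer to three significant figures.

Biomass mass balance (decay neglected): V·X = Y·Q·(S₀ − S)·θ_c, so V = 0.330 × 37300 × (182 − 4.28) × 11.5 / 2310 = 10890 m³.
For wasting at MLVSS concentration, Q_w = V/θ_c = 10890/11.5 = 947.0 m³/d.

Q_w ≈ 947 m³/d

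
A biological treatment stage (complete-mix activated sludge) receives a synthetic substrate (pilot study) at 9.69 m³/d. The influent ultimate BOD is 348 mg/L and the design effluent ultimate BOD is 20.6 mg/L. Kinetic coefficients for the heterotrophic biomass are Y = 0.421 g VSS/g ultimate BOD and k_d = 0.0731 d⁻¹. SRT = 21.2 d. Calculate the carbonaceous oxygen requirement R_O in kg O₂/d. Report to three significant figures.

Y_obs = Y / (1 + k_d θ_c) = 0.421 / (1 + 0.0731 × 21.2) = 0.421 / 2.550 = 0.1651.
Mass of ultimate BOD removed per day: Q(S₀ − S) = 9.69 × 327.4 g/m³ = 3.173 kg/d.
Net sludge production P_X = 0.1651 × 3.173 = 0.5238 kg VSS/d.
R_O = Q·(S₀ − S) − 1.42·P_X = 3.173 − 1.42 × 0.5238 = 2.429 kg O₂/d.

R_O ≈ 2.43 kg O₂/d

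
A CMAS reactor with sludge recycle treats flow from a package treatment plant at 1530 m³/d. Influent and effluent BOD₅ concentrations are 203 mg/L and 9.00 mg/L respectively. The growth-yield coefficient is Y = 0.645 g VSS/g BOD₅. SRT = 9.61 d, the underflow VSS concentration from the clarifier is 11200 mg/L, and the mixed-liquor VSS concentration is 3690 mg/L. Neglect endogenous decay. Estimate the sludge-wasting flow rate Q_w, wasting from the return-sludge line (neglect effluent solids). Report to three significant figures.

V·X = Y·Q·ΔS·θ_c gives V = 0.645 × 1530 × (203 − 9.00) × 9.61 / 3690 = 498.6 m³.
Wasting from the return line (neglecting effluent solids): Q_w = V·X / (θ_c·X_r) = 498.6 × 3690 / (9.61 × 11200) = 17.09 m³/d.

Q_w ≈ 17.1 m³/d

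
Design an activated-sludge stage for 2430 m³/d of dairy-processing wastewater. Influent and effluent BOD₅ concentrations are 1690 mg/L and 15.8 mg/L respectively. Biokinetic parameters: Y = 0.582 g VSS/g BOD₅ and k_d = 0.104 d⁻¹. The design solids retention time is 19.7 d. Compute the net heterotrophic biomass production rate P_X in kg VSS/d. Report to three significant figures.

Observed yield with endogenous decay: Y_obs = Y / (1 + k_d·θ_c) = 0.582 / (1 + 0.104 × 19.7) = 0.582 / 3.049 = 0.1909 g VSS/g BOD₅.
Q·(S₀ − S) = 2430 × (1690 − 15.8) × 10⁻³ = 4068 kg/d removed.
Net biomass production P_X = Y_obs × Q·(S₀ − S) = 0.1909 × 4068 = 776.6 kg VSS/d.

P_X ≈ 777 kg VSS/d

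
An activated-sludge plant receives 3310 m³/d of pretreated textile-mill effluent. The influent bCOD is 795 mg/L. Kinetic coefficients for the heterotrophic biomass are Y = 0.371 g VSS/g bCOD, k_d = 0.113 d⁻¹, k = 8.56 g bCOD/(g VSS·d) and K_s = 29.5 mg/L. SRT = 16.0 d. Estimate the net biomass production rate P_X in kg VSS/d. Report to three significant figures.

For a completely mixed reactor with recycle the Lawrence–McCarty relation gives S = K_s·(1 + k_d·θ_c) / [θ_c·(Y·k − k_d) − 1] = 29.5 × (1 + 0.113 × 16.0) / [16.0 × (0.371 × 8.56 − 0.113) − 1] = 82.84 / 48.00 = 1.726 mg/L.
Observed yield with endogenous decay: Y_obs = Y / (1 + k_d·θ_c) = 0.371 / (1 + 0.113 × 16.0) = 0.371 / 2.808 = 0.1321 g VSS/g bCOD.
Q·(S₀ − S) = 3310 × (795 − 1.73) × 10⁻³ = 2626 kg/d removed.
P_X = Y_obs · Q(S₀ − S) = 0.1321 × 2626 = 346.9 kg VSS/d.

P_X ≈ 347 kg VSS/d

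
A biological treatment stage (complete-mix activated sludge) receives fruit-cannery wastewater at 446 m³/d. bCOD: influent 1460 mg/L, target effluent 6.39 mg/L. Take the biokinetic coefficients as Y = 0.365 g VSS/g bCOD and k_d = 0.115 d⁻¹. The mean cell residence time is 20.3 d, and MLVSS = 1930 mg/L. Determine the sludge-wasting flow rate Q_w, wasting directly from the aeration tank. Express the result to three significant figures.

Q_w ≈ 36.8 m³/d

From the SRT design equation V = Y Q (S₀−S) θ_c / [X (1 + k_d θ_c)] = 0.365 × 446 × (1460 − 6.39) × 20.3 / [1930 × (1 + 0.115 × 20.3)] = 4.8×10^6 / 6436 = 746.4 m³.
Wasting from the aeration tank: Q_w = V / θ_c = 746.4 / 20.3 = 36.77 m³/d.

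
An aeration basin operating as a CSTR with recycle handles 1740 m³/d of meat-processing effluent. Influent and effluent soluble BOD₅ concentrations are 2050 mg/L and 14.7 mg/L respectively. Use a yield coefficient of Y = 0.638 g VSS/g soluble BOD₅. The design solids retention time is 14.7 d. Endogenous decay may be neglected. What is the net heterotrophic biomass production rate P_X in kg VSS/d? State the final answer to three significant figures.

Since k_d ≈ 0, Y_obs = Y = 0.638 g VSS/g soluble BOD₅.
Mass of soluble BOD₅ removed per day: Q(S₀ − S) = 1740 × 2035 g/m³ = 3541 kg/d.
So the net sludge growth is P_X = 0.6380 × 3541 = 2259 kg VSS/d.

P_X ≈ 2260 kg VSS/d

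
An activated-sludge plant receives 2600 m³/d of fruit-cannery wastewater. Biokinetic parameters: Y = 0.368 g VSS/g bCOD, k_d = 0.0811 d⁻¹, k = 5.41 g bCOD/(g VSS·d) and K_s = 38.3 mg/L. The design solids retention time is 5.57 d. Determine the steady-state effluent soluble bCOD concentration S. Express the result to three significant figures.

S ≈ 5.77 mg/L

For a completely mixed reactor with recycle the Lawrence–McCarty relation gives S = K_s·(1 + k_d·θ_c) / [θ_c·(Y·k − k_d) − 1] = 38.3 × (1 + 0.0811 × 5.57) / [5.57 × (0.368 × 5.41 − 0.0811) − 1] = 55.60 / 9.637 = 5.769 mg/L.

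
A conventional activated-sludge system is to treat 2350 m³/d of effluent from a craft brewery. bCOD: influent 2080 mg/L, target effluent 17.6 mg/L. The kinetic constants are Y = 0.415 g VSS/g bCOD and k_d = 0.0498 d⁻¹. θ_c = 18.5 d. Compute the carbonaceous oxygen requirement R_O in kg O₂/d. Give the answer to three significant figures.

R_O ≈ 3360 kg O₂/d

Observed yield with endogenous decay: Y_obs = Y / (1 + k_d·θ_c) = 0.415 / (1 + 0.0498 × 18.5) = 0.415 / 1.921 = 0.2160 g VSS/g bCOD.
Substrate removed = Q·(S₀ − S) = 2350 m³/d × (2080 − 17.6) g/m³ = 4.85×10^6 g/d = 4847 kg/d.
Biomass synthesised: P_X = Y_obs × 4847 = 1047 kg VSS/d.
R_O = Q·(S₀ − S) − 1.42·P_X = 4847 − 1.42 × 1047 = 3360 kg O₂/d.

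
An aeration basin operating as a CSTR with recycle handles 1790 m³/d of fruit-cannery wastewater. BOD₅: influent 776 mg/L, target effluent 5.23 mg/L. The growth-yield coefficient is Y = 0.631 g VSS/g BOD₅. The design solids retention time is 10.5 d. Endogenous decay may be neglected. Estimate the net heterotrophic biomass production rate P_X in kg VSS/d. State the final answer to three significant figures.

P_X ≈ 871 kg VSS/d

With endogenous decay neglected, the observed yield equals the true yield: Y_obs = Y = 0.631 g VSS/g BOD₅.
Mass of BOD₅ removed per day: Q(S₀ − S) = 1790 × 770.8 g/m³ = 1380 kg/d.
So the net sludge growth is P_X = 0.6310 × 1380 = 870.6 kg VSS/d.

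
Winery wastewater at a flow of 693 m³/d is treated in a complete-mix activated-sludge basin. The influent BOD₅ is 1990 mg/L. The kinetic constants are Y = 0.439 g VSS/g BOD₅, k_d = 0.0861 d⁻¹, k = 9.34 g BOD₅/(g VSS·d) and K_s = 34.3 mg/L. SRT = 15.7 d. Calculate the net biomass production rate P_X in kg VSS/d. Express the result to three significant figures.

P_X ≈ 257 kg VSS/d

From the Monod/SRT balance for a CMAS, S = K_s·(1+k_d θ_c)/[θ_c·(Y k − k_d) − 1] = 34.3 × (1 + 0.0861 × 15.7) / [15.7 × (0.439 × 9.34 − 0.0861) − 1] = 80.67 / 62.02 = 1.301 mg/L.
Observed yield with endogenous decay: Y_obs = Y / (1 + k_d·θ_c) = 0.439 / (1 + 0.0861 × 15.7) = 0.439 / 2.352 = 0.1867 g VSS/g BOD₅.
Mass of BOD₅ removed per day: Q(S₀ − S) = 693 × 1989 g/m³ = 1378 kg/d.
So the net sludge growth is P_X = 0.1867 × 1378 = 257.3 kg VSS/d.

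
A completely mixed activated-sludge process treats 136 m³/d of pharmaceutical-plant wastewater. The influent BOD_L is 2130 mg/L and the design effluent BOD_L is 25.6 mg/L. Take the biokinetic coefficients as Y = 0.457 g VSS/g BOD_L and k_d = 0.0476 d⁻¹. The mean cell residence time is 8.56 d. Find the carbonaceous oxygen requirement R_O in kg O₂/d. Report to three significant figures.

The observed yield is Y_obs = Y/(1 + k_d·θ_c) = 0.457 / (1 + 0.0476 × 8.56) = 0.457 / 1.407 = 0.3247 g VSS per g BOD_L removed.
Q·(S₀ − S) = 136 × (2130 − 25.6) × 10⁻³ = 286.2 kg/d removed.
P_X = Y_obs·Q·(S₀ − S) = 0.3247 × 286.2 = 92.93 kg VSS/d.
Carbonaceous O₂ demand = substrate oxidised − cell-mass equivalent = 286.2 − 1.42 × 92.93 = 154.2 kg O₂/d.

R_O ≈ 154 kg O₂/d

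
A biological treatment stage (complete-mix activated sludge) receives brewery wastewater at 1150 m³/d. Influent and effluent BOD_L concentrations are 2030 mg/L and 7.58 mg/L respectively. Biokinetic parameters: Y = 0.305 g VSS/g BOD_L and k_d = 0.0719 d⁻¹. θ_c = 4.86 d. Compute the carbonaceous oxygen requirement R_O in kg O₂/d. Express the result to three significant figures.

Y_obs = Y / (1 + k_d θ_c) = 0.305 / (1 + 0.0719 × 4.86) = 0.305 / 1.349 = 0.2260.
Substrate removed = Q·(S₀ − S) = 1150 m³/d × (2030 − 7.58) g/m³ = 2.33×10^6 g/d = 2326 kg/d.
Net sludge production P_X = 0.2260 × 2326 = 525.7 kg VSS/d.
R_O = Q·(S₀ − S) − 1.42·P_X = 2326 − 1.42 × 525.7 = 1579 kg O₂/d.

R_O ≈ 1580 kg O₂/d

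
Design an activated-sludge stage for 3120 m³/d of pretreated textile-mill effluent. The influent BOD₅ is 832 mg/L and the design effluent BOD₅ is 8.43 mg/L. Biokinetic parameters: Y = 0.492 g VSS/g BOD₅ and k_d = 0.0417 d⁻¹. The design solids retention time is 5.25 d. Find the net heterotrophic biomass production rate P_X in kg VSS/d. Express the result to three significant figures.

P_X ≈ 1040 kg VSS/d

The observed yield is Y_obs = Y/(1 + k_d·θ_c) = 0.492 / (1 + 0.0417 × 5.25) = 0.492 / 1.219 = 0.4036 g VSS per g BOD₅ removed.
Substrate removed = Q·(S₀ − S) = 3120 m³/d × (832 − 8.43) g/m³ = 2.57×10^6 g/d = 2570 kg/d.
Biomass produced: P_X = Y_obs·Q·ΔS = 0.4036 × 2570 ≈ 1037 kg VSS/d.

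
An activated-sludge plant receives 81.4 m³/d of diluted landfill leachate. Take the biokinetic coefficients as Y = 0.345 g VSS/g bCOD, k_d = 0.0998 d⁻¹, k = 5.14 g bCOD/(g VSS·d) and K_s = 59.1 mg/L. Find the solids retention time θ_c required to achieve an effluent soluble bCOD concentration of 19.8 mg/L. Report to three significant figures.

From 1/θ_c = Y·k·S/(K_s + S) − k_d: Y·k·S/(K_s+S) = 0.345 × 5.14 × 19.8 / (59.1 + 19.8) = 0.4450 d⁻¹.
1/θ_c = 0.4450 − 0.0998 = 0.3452 d⁻¹, so θ_c = 2.897 d.

θ_c ≈ 2.90 d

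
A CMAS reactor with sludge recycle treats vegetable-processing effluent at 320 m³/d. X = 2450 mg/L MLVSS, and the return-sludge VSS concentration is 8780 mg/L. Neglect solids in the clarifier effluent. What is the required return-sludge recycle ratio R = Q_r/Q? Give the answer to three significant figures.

R = Q_r/Q = X/(X_r − X) = 2450 / (8780 − 2450) = 0.3870.

R ≈ 0.387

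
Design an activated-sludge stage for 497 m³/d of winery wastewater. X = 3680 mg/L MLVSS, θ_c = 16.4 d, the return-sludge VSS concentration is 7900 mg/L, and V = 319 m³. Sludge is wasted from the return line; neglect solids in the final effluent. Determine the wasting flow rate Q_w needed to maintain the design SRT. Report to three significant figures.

Q_w ≈ 9.06 m³/d

Q_w = (V·X)/(θ_c X_r) = 319.0 × 3680 / (16.4 × 7900) = 9.061 m³/d.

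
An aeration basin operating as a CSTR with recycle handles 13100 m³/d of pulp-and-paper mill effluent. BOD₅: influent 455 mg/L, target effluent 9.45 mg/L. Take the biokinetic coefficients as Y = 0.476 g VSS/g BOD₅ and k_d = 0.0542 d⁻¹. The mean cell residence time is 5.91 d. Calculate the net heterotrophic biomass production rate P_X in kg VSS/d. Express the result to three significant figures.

P_X ≈ 2100 kg VSS/d

Correct the yield for decay: Y_obs = Y/(1 + k_d θ_c) = 0.476 / (1 + 0.0542 × 5.91) = 0.476 / 1.320 = 0.3605.
Mass of BOD₅ removed per day: Q(S₀ − S) = 13100 × 445.6 g/m³ = 5837 kg/d.
P_X = Y_obs · Q(S₀ − S) = 0.3605 × 5837 = 2104 kg VSS/d.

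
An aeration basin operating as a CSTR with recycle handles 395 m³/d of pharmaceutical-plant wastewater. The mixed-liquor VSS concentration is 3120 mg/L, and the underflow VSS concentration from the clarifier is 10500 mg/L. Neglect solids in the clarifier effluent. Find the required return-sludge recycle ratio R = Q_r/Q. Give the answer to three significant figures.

Solids balance on the clarifier gives (1+R)X = R·X_r, so R = X/(X_r − X) = 3120 / (10500 − 3120) = 0.4228.

R ≈ 0.423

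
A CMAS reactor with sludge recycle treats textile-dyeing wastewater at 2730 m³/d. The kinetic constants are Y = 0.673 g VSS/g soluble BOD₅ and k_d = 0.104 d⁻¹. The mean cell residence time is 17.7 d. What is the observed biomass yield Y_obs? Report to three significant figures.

Observed yield with endogenous decay: Y_obs = Y / (1 + k_d·θ_c) = 0.673 / (1 + 0.104 × 17.7) = 0.673 / 2.841 = 0.2369 g VSS/g soluble BOD₅.

Y_obs ≈ 0.237 g VSS/g soluble BOD₅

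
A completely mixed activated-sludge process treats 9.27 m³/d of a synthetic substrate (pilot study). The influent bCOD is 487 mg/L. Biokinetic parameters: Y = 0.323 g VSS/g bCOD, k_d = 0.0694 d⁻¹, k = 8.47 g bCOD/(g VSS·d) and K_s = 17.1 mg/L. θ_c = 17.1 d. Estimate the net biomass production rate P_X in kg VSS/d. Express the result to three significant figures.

P_X ≈ 0.666 kg VSS/d

From the Monod/SRT balance for a CMAS, S = K_s·(1+k_d θ_c)/[θ_c·(Y k − k_d) − 1] = 17.1 × (1 + 0.0694 × 17.1) / [17.1 × (0.323 × 8.47 − 0.0694) − 1] = 37.39 / 44.60 = 0.8385 mg/L.
Correct the yield for decay: Y_obs = Y/(1 + k_d θ_c) = 0.323 / (1 + 0.0694 × 17.1) = 0.323 / 2.187 = 0.1477.
Q·(S₀ − S) = 9.27 × (487 − 0.838) × 10⁻³ = 4.507 kg/d removed.
Biomass produced: P_X = Y_obs·Q·ΔS = 0.1477 × 4.507 ≈ 0.6657 kg VSS/d.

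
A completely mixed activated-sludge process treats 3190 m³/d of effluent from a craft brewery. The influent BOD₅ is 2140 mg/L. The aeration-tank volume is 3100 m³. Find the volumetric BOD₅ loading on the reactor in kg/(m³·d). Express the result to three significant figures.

L_v ≈ 2.20 kg BOD₅/(m³·d)

L_v = Q S₀ / V = 3190 × 2140 × 10⁻³ / 3100 = 2.202 kg/(m³·d).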